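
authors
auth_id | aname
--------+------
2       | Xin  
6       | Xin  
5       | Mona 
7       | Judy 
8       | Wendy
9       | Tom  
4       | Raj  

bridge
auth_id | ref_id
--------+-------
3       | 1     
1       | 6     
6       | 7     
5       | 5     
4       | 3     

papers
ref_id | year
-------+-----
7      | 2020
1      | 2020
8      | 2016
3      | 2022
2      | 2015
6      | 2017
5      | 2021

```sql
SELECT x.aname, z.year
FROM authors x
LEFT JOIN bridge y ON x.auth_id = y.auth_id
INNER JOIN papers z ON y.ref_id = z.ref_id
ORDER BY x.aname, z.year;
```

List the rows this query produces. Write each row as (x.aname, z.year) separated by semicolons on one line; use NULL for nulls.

(Mona, 2021); (Raj, 2022); (Xin, 2020)

Evaluate left to right. First `authors x LEFT JOIN bridge y` on auth_id: 7 row(s).
Then INNER JOIN `papers z` on ref_id: keep only rows whose y.ref_id appears in z.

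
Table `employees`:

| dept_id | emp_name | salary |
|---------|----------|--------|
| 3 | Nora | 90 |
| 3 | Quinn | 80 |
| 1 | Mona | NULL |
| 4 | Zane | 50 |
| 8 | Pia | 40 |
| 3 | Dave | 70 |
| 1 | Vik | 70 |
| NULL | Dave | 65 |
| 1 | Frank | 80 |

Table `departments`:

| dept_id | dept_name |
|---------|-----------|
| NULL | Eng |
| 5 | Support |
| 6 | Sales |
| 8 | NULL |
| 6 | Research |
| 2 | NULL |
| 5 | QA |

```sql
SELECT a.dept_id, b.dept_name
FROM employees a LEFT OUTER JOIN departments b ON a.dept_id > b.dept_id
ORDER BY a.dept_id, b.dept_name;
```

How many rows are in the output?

LEFT JOIN keeps every row from `employees`; unmatched rows get NULL for `departments`'s columns.
Matching on a.dept_id > b.dept_id. A NULL in a compared column never satisfies the condition.
- a[0] dept_id=3 → 1 match(es) in b → 1 row(s).
- a[1] dept_id=3 → 1 match(es) in b → 1 row(s).
- a[2] dept_id=1 → no match; kept with NULLs on the b side.
- a[3] dept_id=4 → 1 match(es) in b → 1 row(s).
- a[4] dept_id=8 → 5 match(es) in b → 5 row(s).
- a[5] dept_id=3 → 1 match(es) in b → 1 row(s).
- a[6] dept_id=1 → no match; kept with NULLs on the b side.
- a[7] dept_id=NULL → no match; kept with NULLs on the b side.
- a[8] dept_id=1 → no match; kept with NULLs on the b side.
Total: 9 matched + 4 padded = 13 rows.

13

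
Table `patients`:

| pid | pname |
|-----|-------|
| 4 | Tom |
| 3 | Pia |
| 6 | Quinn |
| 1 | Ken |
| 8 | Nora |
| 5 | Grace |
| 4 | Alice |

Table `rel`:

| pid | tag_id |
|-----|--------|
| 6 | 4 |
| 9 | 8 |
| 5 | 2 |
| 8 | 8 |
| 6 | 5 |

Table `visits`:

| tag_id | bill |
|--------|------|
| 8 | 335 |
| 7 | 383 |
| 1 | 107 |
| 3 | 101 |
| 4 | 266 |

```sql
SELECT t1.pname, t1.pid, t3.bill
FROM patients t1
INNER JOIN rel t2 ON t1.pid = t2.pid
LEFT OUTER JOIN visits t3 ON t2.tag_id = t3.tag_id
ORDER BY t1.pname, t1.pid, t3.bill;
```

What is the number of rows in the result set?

Evaluate left to right. First `patients t1 INNER JOIN rel t2` on pid: 4 row(s).
Then LEFT JOIN `visits t3` on tag_id: each of those 4 rows is kept; rows whose t2.tag_id has no match in t3 get NULL for t3's columns.
Result: 4 row(s).

4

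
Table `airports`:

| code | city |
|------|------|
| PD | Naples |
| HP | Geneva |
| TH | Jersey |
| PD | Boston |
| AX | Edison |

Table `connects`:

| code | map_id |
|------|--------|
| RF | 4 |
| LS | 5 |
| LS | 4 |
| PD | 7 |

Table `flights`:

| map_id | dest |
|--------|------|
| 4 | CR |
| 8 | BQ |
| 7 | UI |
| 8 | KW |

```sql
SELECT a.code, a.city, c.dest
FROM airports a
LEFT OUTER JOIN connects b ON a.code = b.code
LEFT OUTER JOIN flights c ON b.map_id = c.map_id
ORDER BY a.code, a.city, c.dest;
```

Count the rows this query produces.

5

Step 1 — a LEFT JOIN b on code → 5 row(s).
Then LEFT JOIN `flights c` on map_id: each of those 5 rows is kept; rows whose b.map_id has no match in c get NULL for c's columns.
Result: 5 row(s).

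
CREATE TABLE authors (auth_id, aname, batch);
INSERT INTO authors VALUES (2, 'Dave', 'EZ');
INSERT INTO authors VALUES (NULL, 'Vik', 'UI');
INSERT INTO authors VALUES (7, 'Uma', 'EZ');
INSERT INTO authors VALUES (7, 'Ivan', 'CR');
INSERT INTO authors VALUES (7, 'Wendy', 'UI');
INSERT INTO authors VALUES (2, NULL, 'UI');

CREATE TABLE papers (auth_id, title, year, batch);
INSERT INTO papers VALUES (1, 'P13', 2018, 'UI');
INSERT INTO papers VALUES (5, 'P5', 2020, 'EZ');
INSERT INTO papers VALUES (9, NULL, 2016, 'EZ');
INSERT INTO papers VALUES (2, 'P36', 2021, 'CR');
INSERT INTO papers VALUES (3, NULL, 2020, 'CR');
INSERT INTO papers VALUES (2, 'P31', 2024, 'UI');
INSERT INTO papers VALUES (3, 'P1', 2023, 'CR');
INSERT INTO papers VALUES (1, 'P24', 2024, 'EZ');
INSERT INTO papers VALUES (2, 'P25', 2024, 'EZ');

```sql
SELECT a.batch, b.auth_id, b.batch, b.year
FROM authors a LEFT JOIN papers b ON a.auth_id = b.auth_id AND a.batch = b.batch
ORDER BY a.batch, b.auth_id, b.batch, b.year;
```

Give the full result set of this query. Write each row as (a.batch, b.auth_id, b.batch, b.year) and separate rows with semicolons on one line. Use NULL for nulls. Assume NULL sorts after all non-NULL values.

LEFT JOIN keeps every row from `authors`; unmatched rows get NULL for `papers`'s columns.
Matching on a.auth_id = b.auth_id AND a.batch = b.batch. A NULL in a compared column never satisfies the condition.
- a row (auth_id=2, batch=EZ): matches 1 b row(s) → 1 output row(s).
- a row (auth_id=NULL, batch=UI): no match → kept, b columns NULL.
- a row (auth_id=7, batch=EZ): no match → kept, b columns NULL.
- a row (auth_id=7, batch=CR): no match → kept, b columns NULL.
- a row (auth_id=7, batch=UI): no match → kept, b columns NULL.
- a row (auth_id=2, batch=UI): matches 1 b row(s) → 1 output row(s).
After projecting and ordering:
a.batch | b.auth_id | b.batch | b.year
CR | NULL | NULL | NULL
EZ | 2 | EZ | 2024
EZ | NULL | NULL | NULL
UI | 2 | UI | 2024
UI | NULL | NULL | NULL
UI | NULL | NULL | NULL

(CR, NULL, NULL, NULL); (EZ, 2, EZ, 2024); (EZ, NULL, NULL, NULL); (UI, 2, UI, 2024); (UI, NULL, NULL, NULL); (UI, NULL, NULL, NULL)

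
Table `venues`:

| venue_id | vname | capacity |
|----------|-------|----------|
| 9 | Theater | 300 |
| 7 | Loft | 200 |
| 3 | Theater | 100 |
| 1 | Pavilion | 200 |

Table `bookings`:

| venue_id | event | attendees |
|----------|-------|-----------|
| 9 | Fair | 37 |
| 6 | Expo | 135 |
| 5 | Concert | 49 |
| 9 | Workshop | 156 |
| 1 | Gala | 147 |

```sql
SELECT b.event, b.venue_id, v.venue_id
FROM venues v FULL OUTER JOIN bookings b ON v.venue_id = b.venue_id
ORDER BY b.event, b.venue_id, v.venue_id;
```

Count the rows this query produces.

7

FULL OUTER JOIN keeps every row from both sides; unmatched rows get NULL for the other side's columns.
Matching on v.venue_id = b.venue_id.
Matched pairs: 3; unmatched v rows kept: 2; unmatched b rows kept: 2.
Total: 3 matched + 4 padded = 7 rows.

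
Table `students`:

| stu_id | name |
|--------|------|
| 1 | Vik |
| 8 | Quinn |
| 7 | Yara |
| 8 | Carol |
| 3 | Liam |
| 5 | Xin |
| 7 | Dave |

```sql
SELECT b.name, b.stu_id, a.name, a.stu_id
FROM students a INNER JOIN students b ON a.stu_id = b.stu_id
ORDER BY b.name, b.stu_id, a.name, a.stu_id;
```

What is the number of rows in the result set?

INNER JOIN keeps only pairs where the ON condition holds.
Matching on a.stu_id = b.stu_id.
Matched pairs: 11.
Total: 11 rows.

11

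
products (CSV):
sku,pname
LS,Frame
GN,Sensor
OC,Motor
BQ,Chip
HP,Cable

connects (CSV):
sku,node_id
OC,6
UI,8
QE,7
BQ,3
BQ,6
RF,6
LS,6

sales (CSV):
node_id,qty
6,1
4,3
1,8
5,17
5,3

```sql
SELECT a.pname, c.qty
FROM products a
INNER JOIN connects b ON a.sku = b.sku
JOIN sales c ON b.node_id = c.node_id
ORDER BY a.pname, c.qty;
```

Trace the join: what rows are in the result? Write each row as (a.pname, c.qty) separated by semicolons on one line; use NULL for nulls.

Evaluate left to right. First `products a INNER JOIN connects b` on sku: 4 row(s).
Then INNER JOIN `sales c` on node_id: keep only rows whose b.node_id appears in c.

(Chip, 1); (Frame, 1); (Motor, 1)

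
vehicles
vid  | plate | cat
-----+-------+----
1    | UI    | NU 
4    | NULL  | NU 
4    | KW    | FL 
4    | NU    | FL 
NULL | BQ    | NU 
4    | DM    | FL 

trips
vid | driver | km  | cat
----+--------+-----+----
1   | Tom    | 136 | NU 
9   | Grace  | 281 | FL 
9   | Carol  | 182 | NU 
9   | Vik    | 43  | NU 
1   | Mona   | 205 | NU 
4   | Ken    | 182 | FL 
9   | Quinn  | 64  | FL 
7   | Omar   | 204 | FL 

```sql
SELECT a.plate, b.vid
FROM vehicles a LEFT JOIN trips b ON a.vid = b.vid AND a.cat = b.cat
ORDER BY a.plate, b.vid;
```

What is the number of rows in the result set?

LEFT JOIN keeps every row from `vehicles`; unmatched rows get NULL for `trips`'s columns.
Matching on a.vid = b.vid AND a.cat = b.cat. A NULL in a compared column never satisfies the condition.
- a row (vid=1, cat=NU): matches 2 b row(s) → 2 output row(s).
- a row (vid=4, cat=NU): no match → kept, b columns NULL.
- a row (vid=4, cat=FL): matches 1 b row(s) → 1 output row(s).
- a row (vid=4, cat=FL): matches 1 b row(s) → 1 output row(s).
- a row (vid=NULL, cat=NU): no match → kept, b columns NULL.
- a row (vid=4, cat=FL): matches 1 b row(s) → 1 output row(s).
Total: 5 matched + 2 padded = 7 rows.

7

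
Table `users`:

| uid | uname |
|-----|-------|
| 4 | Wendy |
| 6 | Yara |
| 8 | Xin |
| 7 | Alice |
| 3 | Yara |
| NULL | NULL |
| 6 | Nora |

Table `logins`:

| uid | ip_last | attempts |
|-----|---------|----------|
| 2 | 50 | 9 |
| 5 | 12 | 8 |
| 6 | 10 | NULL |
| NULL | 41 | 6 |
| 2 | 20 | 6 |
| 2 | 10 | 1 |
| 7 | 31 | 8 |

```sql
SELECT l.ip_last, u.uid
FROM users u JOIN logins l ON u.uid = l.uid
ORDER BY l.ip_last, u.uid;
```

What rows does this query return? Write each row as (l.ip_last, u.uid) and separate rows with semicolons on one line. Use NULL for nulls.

(10, 6); (10, 6); (31, 7)

INNER JOIN keeps only pairs where the ON condition holds.
Matching on u.uid = l.uid. A NULL in a compared column never satisfies the condition.
- u[0] uid=4 → no match; dropped.
- u[1] uid=6 → 1 match(es) in l → 1 row(s).
- u[2] uid=8 → no match; dropped.
- u[3] uid=7 → 1 match(es) in l → 1 row(s).
- u[4] uid=3 → no match; dropped.
- u[5] uid=NULL → no match; dropped.
- u[6] uid=6 → 1 match(es) in l → 1 row(s).
After projecting and ordering:
l.ip_last | u.uid
10 | 6
10 | 6
31 | 7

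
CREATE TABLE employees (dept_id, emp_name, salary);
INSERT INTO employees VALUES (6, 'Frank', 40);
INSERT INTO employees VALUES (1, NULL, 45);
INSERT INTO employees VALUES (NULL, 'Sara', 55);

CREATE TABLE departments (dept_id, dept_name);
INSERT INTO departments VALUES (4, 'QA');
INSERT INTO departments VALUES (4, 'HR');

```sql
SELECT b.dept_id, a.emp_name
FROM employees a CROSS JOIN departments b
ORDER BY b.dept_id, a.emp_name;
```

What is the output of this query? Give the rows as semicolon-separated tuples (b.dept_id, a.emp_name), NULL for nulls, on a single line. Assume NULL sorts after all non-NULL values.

CROSS JOIN pairs every row of `employees` with every row of `departments`: 3 × 2 = 6 rows.

(4, Frank); (4, Frank); (4, Sara); (4, Sara); (4, NULL); (4, NULL)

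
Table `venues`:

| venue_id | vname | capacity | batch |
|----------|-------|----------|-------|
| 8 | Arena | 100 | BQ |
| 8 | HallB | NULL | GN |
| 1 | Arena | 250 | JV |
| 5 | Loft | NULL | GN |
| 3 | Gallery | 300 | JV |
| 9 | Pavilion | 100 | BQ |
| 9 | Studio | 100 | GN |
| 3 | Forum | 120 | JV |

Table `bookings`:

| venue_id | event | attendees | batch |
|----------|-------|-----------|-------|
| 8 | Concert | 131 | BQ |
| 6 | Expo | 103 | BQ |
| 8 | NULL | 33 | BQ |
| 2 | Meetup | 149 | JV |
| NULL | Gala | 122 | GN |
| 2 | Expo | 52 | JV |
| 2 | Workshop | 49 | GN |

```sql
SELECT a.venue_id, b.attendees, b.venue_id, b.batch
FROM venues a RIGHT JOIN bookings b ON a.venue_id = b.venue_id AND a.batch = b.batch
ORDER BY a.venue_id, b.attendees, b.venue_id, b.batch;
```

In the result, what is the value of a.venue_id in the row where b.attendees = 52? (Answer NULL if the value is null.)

RIGHT JOIN keeps every row from `bookings`; unmatched rows get NULL for `venues`'s columns.
Matching on a.venue_id = b.venue_id AND a.batch = b.batch. A NULL in a compared column never satisfies the condition.
Matched pairs: 2; unmatched b rows kept: 5.

NULL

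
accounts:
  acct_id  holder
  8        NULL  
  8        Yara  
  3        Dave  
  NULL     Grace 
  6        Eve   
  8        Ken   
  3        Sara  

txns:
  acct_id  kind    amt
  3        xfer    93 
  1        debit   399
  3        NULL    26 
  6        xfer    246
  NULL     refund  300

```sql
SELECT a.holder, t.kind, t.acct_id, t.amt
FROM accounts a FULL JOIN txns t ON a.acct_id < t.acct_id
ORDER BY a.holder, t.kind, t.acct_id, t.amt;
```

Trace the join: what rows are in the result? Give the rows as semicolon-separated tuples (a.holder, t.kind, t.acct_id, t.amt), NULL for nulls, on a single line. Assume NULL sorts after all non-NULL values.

(Dave, xfer, 6, 246); (Eve, NULL, NULL, NULL); (Grace, NULL, NULL, NULL); (Ken, NULL, NULL, NULL); (Sara, xfer, 6, 246); (Yara, NULL, NULL, NULL); (NULL, debit, 1, 399); (NULL, refund, NULL, 300); (NULL, xfer, 3, 93); (NULL, NULL, 3, 26); (NULL, NULL, NULL, NULL)

FULL OUTER JOIN keeps every row from both sides; unmatched rows get NULL for the other side's columns.
Matching on a.acct_id < t.acct_id. A NULL in a compared column never satisfies the condition.
- a (acct_id=8) has no partner → padded with NULL.
- a (acct_id=8) has no partner → padded with NULL.
- a (acct_id=3) pairs with 1 row(s) of t.
- a (acct_id=NULL) has no partner → padded with NULL.
- a (acct_id=6) has no partner → padded with NULL.
- a (acct_id=8) has no partner → padded with NULL.
- a (acct_id=3) pairs with 1 row(s) of t.
- 4 t row(s) had no a match → kept, a columns NULL.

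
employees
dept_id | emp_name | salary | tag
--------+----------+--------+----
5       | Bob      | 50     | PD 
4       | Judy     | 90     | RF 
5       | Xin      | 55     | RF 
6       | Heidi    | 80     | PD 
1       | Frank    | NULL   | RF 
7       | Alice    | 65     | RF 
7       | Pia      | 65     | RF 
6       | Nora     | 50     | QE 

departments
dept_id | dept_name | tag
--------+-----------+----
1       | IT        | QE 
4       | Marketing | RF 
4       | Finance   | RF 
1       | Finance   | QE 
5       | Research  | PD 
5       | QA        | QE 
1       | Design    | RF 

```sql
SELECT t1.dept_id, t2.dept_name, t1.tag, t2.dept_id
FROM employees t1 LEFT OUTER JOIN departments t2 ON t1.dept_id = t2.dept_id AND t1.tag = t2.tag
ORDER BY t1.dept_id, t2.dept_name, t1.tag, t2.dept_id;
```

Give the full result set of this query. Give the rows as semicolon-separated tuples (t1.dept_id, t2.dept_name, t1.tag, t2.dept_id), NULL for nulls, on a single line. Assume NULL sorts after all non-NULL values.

(1, Design, RF, 1); (4, Finance, RF, 4); (4, Marketing, RF, 4); (5, Research, PD, 5); (5, NULL, RF, NULL); (6, NULL, PD, NULL); (6, NULL, QE, NULL); (7, NULL, RF, NULL); (7, NULL, RF, NULL)

LEFT JOIN keeps every row from `employees`; unmatched rows get NULL for `departments`'s columns.
Matching on t1.dept_id = t2.dept_id AND t1.tag = t2.tag.
Matched pairs: 4; unmatched t1 rows kept: 5.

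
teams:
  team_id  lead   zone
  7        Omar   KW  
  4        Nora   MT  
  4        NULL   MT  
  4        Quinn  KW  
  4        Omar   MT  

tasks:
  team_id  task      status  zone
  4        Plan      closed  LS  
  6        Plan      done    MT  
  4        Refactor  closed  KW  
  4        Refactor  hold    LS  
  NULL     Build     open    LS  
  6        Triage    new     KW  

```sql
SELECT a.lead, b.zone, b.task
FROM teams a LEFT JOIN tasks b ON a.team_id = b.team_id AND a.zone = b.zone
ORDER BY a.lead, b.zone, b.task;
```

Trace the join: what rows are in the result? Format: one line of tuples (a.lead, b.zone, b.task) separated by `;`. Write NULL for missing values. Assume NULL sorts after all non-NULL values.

LEFT JOIN keeps every row from `teams`; unmatched rows get NULL for `tasks`'s columns.
Matching on a.team_id = b.team_id AND a.zone = b.zone. A NULL in a compared column never satisfies the condition.
- a[0] team_id=7, zone=KW → no match; kept with NULLs on the b side.
- a[1] team_id=4, zone=MT → no match; kept with NULLs on the b side.
- a[2] team_id=4, zone=MT → no match; kept with NULLs on the b side.
- a[3] team_id=4, zone=KW → 1 match(es) in b → 1 row(s).
- a[4] team_id=4, zone=MT → no match; kept with NULLs on the b side.
After projecting and ordering:
a.lead | b.zone | b.task
Nora | NULL | NULL
Omar | NULL | NULL
Omar | NULL | NULL
Quinn | KW | Refactor
NULL | NULL | NULL

(Nora, NULL, NULL); (Omar, NULL, NULL); (Omar, NULL, NULL); (Quinn, KW, Refactor); (NULL, NULL, NULL)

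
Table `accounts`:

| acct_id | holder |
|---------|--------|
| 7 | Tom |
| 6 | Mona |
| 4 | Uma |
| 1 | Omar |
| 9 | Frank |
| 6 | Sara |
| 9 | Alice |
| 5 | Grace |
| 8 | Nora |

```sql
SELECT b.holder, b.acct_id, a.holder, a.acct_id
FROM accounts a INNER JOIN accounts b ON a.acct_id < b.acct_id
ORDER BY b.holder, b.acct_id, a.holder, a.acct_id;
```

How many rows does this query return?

34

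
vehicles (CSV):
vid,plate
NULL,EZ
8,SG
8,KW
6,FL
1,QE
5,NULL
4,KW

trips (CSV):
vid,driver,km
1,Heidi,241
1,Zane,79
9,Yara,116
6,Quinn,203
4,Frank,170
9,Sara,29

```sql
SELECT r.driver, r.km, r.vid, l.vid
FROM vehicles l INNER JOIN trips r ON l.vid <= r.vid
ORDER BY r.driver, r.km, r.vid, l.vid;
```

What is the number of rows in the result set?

INNER JOIN keeps only pairs where the ON condition holds.
Matching on l.vid <= r.vid. A NULL in a compared column never satisfies the condition.
- l row (vid=NULL): no match → dropped.
- l row (vid=8): matches 2 r row(s) → 2 output row(s).
- l row (vid=8): matches 2 r row(s) → 2 output row(s).
- l row (vid=6): matches 3 r row(s) → 3 output row(s).
- l row (vid=1): matches 6 r row(s) → 6 output row(s).
- l row (vid=5): matches 3 r row(s) → 3 output row(s).
- l row (vid=4): matches 4 r row(s) → 4 output row(s).
Total: 20 rows.

20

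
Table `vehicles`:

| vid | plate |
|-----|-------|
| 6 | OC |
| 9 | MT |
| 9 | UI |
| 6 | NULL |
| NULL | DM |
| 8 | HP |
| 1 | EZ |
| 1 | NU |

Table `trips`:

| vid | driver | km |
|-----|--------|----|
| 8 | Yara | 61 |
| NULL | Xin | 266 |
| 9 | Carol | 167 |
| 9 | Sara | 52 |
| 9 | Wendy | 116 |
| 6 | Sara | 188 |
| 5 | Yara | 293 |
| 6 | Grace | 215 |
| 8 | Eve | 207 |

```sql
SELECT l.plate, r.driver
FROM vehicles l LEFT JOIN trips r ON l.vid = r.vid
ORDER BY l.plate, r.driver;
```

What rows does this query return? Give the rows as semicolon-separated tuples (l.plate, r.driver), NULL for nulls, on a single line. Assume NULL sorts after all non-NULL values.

LEFT JOIN keeps every row from `vehicles`; unmatched rows get NULL for `trips`'s columns.
Matching on l.vid = r.vid. A NULL in a compared column never satisfies the condition.
- vid=6: 2 matching r row(s), so 2 row(s) emitted.
- vid=9: 3 matching r row(s), so 3 row(s) emitted.
- vid=9: 3 matching r row(s), so 3 row(s) emitted.
- vid=6: 2 matching r row(s), so 2 row(s) emitted.
- vid=NULL: no r row matches, row kept with r columns NULL.
- vid=8: 2 matching r row(s), so 2 row(s) emitted.
- vid=1: no r row matches, row kept with r columns NULL.
- vid=1: no r row matches, row kept with r columns NULL.

(DM, NULL); (EZ, NULL); (HP, Eve); (HP, Yara); (MT, Carol); (MT, Sara); (MT, Wendy); (NU, NULL); (OC, Grace); (OC, Sara); (UI, Carol); (UI, Sara); (UI, Wendy); (NULL, Grace); (NULL, Sara)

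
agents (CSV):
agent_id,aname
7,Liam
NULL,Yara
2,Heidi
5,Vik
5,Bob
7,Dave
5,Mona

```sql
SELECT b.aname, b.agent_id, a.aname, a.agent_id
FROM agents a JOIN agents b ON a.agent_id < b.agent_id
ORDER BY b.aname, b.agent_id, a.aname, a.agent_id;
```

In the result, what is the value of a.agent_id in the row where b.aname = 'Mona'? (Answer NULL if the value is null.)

INNER JOIN keeps only pairs where the ON condition holds.
Matching on a.agent_id < b.agent_id. A NULL in a compared column never satisfies the condition.
Matched pairs: 11.

2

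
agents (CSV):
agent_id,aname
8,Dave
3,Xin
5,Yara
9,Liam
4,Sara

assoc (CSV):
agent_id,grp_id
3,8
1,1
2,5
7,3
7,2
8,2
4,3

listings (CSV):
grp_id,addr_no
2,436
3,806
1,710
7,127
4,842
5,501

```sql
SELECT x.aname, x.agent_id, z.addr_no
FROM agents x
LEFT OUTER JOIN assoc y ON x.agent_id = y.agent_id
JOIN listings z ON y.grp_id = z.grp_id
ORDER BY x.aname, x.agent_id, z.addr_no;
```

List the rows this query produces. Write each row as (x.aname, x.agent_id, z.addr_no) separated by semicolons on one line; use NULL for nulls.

(Dave, 8, 436); (Sara, 4, 806)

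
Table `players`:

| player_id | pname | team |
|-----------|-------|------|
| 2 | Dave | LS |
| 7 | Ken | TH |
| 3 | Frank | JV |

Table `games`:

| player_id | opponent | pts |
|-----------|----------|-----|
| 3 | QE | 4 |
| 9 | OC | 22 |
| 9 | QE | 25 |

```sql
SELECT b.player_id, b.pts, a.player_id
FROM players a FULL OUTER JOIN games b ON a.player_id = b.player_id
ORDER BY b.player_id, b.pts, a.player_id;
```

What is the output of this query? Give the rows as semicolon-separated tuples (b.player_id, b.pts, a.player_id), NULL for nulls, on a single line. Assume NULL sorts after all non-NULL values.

FULL OUTER JOIN keeps every row from both sides; unmatched rows get NULL for the other side's columns.
Matching on a.player_id = b.player_id.
Matched pairs: 1; unmatched a rows kept: 2; unmatched b rows kept: 2.

(3, 4, 3); (9, 22, NULL); (9, 25, NULL); (NULL, NULL, 2); (NULL, NULL, 7)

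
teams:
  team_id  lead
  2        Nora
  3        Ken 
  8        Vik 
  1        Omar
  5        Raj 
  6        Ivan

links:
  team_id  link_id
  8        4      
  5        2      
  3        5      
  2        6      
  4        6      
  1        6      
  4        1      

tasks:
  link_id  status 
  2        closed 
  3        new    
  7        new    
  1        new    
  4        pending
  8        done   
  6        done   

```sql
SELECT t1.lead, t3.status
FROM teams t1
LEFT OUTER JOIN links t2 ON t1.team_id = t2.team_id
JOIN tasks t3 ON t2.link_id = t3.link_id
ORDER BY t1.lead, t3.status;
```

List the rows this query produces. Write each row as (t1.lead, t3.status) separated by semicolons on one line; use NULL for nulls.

Joins associate left-to-right: teams LEFT JOIN links on team_id gives 6 intermediate row(s).
Then INNER JOIN `tasks t3` on link_id: keep only rows whose t2.link_id appears in t3.

(Nora, done); (Omar, done); (Raj, closed); (Vik, pending)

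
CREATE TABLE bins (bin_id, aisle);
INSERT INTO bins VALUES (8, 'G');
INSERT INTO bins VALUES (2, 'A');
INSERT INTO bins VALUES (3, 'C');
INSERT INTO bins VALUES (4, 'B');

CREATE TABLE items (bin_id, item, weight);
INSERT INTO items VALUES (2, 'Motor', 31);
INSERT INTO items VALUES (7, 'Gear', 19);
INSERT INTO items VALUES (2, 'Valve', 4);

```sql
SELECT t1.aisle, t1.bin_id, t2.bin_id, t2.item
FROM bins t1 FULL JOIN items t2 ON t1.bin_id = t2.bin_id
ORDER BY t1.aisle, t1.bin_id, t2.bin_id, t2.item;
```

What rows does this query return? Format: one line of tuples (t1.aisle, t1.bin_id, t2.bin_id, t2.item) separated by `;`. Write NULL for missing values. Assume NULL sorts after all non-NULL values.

(A, 2, 2, Motor); (A, 2, 2, Valve); (B, 4, NULL, NULL); (C, 3, NULL, NULL); (G, 8, NULL, NULL); (NULL, NULL, 7, Gear)

FULL OUTER JOIN keeps every row from both sides; unmatched rows get NULL for the other side's columns.
Matching on t1.bin_id = t2.bin_id.
- bin_id=8: no t2 row matches, row kept with t2 columns NULL.
- bin_id=2: 2 matching t2 row(s), so 2 row(s) emitted.
- bin_id=3: no t2 row matches, row kept with t2 columns NULL.
- bin_id=4: no t2 row matches, row kept with t2 columns NULL.
- 1 row(s) from t2 found no t1 partner → padded with NULL.
After projecting and ordering:
t1.aisle | t1.bin_id | t2.bin_id | t2.item
A | 2 | 2 | Motor
A | 2 | 2 | Valve
B | 4 | NULL | NULL
C | 3 | NULL | NULL
G | 8 | NULL | NULL
NULL | NULL | 7 | Gear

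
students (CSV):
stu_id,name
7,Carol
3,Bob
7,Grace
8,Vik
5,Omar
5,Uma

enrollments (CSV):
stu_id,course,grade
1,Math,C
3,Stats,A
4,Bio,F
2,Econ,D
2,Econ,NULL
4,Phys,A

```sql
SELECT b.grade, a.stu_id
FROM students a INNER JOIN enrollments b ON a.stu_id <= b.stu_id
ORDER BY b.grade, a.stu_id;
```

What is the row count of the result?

3

INNER JOIN keeps only pairs where the ON condition holds.
Matching on a.stu_id <= b.stu_id.
- a row (stu_id=7): no match → dropped.
- a row (stu_id=3): matches 3 b row(s) → 3 output row(s).
- a row (stu_id=7): no match → dropped.
- a row (stu_id=8): no match → dropped.
- a row (stu_id=5): no match → dropped.
- a row (stu_id=5): no match → dropped.
Total: 3 rows.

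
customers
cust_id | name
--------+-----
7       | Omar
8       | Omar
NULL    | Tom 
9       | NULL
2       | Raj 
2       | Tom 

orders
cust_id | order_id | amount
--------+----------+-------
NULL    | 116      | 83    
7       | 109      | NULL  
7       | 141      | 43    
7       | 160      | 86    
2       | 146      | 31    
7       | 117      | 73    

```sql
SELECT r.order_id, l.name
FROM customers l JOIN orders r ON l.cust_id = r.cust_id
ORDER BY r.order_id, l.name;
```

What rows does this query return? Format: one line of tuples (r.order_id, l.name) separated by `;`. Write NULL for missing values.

INNER JOIN keeps only pairs where the ON condition holds.
Matching on l.cust_id = r.cust_id. A NULL in a compared column never satisfies the condition.
- cust_id=7: 4 matching r row(s), so 4 row(s) emitted.
- cust_id=8: no matching r row, dropped.
- cust_id=NULL: no matching r row, dropped.
- cust_id=9: no matching r row, dropped.
- cust_id=2: 1 matching r row(s), so 1 row(s) emitted.
- cust_id=2: 1 matching r row(s), so 1 row(s) emitted.
After projecting and ordering:
r.order_id | l.name
109 | Omar
117 | Omar
141 | Omar
146 | Raj
146 | Tom
160 | Omar

(109, Omar); (117, Omar); (141, Omar); (146, Raj); (146, Tom); (160, Omar)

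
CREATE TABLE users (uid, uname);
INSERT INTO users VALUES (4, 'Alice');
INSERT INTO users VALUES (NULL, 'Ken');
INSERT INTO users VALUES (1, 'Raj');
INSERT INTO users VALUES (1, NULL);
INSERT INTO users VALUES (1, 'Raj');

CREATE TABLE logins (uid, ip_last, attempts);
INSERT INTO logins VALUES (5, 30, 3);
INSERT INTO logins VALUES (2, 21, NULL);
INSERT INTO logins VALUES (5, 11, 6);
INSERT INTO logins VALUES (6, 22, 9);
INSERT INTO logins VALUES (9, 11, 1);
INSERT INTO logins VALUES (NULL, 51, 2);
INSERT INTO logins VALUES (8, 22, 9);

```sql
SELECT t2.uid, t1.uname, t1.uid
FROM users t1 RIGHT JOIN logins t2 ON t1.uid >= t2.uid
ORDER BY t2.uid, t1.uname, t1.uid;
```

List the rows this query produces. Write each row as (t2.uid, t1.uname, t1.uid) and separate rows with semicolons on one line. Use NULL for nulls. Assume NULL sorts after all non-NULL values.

(2, Alice, 4); (5, NULL, NULL); (5, NULL, NULL); (6, NULL, NULL); (8, NULL, NULL); (9, NULL, NULL); (NULL, NULL, NULL)

RIGHT JOIN keeps every row from `logins`; unmatched rows get NULL for `users`'s columns.
Matching on t1.uid >= t2.uid. A NULL in a compared column never satisfies the condition.
- t1 row (uid=4): matches 1 t2 row(s) → 1 output row(s).
- t1 row (uid=NULL): no match.
- t1 row (uid=1): no match.
- t1 row (uid=1): no match.
- t1 row (uid=1): no match.
- 6 row(s) from t2 found no t1 partner → padded with NULL.
After projecting and ordering:
t2.uid | t1.uname | t1.uid
2 | Alice | 4
5 | NULL | NULL
5 | NULL | NULL
6 | NULL | NULL
8 | NULL | NULL
9 | NULL | NULL
NULL | NULL | NULL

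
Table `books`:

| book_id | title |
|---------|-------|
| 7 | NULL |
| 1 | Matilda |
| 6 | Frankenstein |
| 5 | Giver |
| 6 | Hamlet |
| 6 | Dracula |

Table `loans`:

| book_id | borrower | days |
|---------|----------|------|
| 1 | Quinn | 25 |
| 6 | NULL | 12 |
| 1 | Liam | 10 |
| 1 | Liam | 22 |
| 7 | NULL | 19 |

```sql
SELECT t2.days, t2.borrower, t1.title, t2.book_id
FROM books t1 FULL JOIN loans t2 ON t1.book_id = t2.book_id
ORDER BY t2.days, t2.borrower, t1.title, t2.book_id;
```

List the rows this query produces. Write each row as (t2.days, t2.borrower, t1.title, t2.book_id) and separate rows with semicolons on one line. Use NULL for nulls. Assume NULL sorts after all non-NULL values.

(10, Liam, Matilda, 1); (12, NULL, Dracula, 6); (12, NULL, Frankenstein, 6); (12, NULL, Hamlet, 6); (19, NULL, NULL, 7); (22, Liam, Matilda, 1); (25, Quinn, Matilda, 1); (NULL, NULL, Giver, NULL)

FULL OUTER JOIN keeps every row from both sides; unmatched rows get NULL for the other side's columns.
Matching on t1.book_id = t2.book_id.
Matched pairs: 7; unmatched t1 rows kept: 1; unmatched t2 rows kept: 0.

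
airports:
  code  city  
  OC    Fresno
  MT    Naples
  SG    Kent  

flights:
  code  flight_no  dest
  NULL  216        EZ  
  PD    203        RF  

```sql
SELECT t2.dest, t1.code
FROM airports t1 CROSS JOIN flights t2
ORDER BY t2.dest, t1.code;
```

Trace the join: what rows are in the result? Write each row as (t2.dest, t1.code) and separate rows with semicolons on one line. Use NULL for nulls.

CROSS JOIN pairs every row of `airports` with every row of `flights`: 3 × 2 = 6 rows.
After projecting and ordering:
t2.dest | t1.code
EZ | MT
EZ | OC
EZ | SG
RF | MT
RF | OC
RF | SG

(EZ, MT); (EZ, OC); (EZ, SG); (RF, MT); (RF, OC); (RF, SG)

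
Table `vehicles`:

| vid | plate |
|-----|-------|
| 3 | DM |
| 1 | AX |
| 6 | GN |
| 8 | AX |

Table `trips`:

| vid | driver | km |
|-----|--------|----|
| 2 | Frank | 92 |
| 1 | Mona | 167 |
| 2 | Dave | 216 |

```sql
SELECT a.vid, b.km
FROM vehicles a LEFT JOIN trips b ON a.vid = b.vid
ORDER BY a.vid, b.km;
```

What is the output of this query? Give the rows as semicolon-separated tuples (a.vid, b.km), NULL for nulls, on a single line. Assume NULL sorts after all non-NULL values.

(1, 167); (3, NULL); (6, NULL); (8, NULL)

LEFT JOIN keeps every row from `vehicles`; unmatched rows get NULL for `trips`'s columns.
Matching on a.vid = b.vid.
Matched pairs: 1; unmatched a rows kept: 3.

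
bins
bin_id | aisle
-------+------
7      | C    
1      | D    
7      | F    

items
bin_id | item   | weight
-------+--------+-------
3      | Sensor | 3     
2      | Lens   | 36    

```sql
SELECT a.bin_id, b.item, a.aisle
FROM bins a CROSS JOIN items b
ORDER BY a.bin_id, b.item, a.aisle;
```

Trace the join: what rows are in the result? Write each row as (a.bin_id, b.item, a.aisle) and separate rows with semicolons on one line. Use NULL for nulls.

(1, Lens, D); (1, Sensor, D); (7, Lens, C); (7, Lens, F); (7, Sensor, C); (7, Sensor, F)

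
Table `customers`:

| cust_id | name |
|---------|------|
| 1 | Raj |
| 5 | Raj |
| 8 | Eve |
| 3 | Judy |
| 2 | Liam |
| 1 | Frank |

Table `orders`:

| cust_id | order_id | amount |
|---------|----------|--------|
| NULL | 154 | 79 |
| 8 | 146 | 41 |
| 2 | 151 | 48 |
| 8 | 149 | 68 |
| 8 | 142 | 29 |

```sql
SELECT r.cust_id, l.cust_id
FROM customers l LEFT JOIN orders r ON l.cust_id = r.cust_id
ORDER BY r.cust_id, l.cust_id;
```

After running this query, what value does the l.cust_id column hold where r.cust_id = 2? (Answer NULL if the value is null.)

2

LEFT JOIN keeps every row from `customers`; unmatched rows get NULL for `orders`'s columns.
Matching on l.cust_id = r.cust_id. A NULL in a compared column never satisfies the condition.
- l (cust_id=1) has no partner → padded with NULL.
- l (cust_id=5) has no partner → padded with NULL.
- l (cust_id=8) pairs with 3 row(s) of r.
- l (cust_id=3) has no partner → padded with NULL.
- l (cust_id=2) pairs with 1 row(s) of r.
- l (cust_id=1) has no partner → padded with NULL.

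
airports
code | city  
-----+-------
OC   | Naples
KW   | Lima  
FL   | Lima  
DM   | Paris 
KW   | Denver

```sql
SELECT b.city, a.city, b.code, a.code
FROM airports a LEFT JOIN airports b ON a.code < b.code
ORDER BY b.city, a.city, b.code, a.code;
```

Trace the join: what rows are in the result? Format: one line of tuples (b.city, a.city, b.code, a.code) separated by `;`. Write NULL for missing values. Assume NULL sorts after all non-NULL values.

(Denver, Lima, KW, FL); (Denver, Paris, KW, DM); (Lima, Lima, KW, FL); (Lima, Paris, FL, DM); (Lima, Paris, KW, DM); (Naples, Denver, OC, KW); (Naples, Lima, OC, FL); (Naples, Lima, OC, KW); (Naples, Paris, OC, DM); (NULL, Naples, NULL, OC)

LEFT JOIN keeps every row from `airports a`; unmatched rows get NULL for `airports b`'s columns.
Matching on a.code < b.code.
- a[0] code=OC → no match; kept with NULLs on the b side.
- a[1] code=KW → 1 match(es) in b → 1 row(s).
- a[2] code=FL → 3 match(es) in b → 3 row(s).
- a[3] code=DM → 4 match(es) in b → 4 row(s).
- a[4] code=KW → 1 match(es) in b → 1 row(s).
After projecting and ordering:
b.city | a.city | b.code | a.code
Denver | Lima | KW | FL
Denver | Paris | KW | DM
Lima | Lima | KW | FL
Lima | Paris | FL | DM
Lima | Paris | KW | DM
Naples | Denver | OC | KW
Naples | Lima | OC | FL
Naples | Lima | OC | KW
Naples | Paris | OC | DM
NULL | Naples | NULL | OC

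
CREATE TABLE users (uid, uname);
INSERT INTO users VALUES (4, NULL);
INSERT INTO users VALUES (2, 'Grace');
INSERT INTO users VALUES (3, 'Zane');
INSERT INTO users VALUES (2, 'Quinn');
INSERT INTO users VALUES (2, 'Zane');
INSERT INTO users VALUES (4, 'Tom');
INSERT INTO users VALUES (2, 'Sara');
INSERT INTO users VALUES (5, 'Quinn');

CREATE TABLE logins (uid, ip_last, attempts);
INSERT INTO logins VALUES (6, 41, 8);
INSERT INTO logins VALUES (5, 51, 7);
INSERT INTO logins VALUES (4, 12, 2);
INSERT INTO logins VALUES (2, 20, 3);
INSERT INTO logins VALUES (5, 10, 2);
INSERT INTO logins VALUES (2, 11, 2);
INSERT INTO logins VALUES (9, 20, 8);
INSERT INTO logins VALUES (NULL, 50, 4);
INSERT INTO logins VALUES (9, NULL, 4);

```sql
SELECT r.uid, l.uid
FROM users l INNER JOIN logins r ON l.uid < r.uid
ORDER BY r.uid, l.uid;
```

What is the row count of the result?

43

INNER JOIN keeps only pairs where the ON condition holds.
Matching on l.uid < r.uid. A NULL in a compared column never satisfies the condition.
- l row (uid=4): matches 5 r row(s) → 5 output row(s).
- l row (uid=2): matches 6 r row(s) → 6 output row(s).
- l row (uid=3): matches 6 r row(s) → 6 output row(s).
- l row (uid=2): matches 6 r row(s) → 6 output row(s).
- l row (uid=2): matches 6 r row(s) → 6 output row(s).
- l row (uid=4): matches 5 r row(s) → 5 output row(s).
- l row (uid=2): matches 6 r row(s) → 6 output row(s).
- l row (uid=5): matches 3 r row(s) → 3 output row(s).
Total: 43 rows.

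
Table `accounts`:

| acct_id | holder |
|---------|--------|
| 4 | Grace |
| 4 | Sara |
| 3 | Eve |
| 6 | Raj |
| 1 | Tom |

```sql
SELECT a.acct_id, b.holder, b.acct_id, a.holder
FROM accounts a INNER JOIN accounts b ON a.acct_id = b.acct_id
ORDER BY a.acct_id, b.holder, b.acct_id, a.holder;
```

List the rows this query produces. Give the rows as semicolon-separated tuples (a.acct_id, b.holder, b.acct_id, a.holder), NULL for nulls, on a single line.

(1, Tom, 1, Tom); (3, Eve, 3, Eve); (4, Grace, 4, Grace); (4, Grace, 4, Sara); (4, Sara, 4, Grace); (4, Sara, 4, Sara); (6, Raj, 6, Raj)

INNER JOIN keeps only pairs where the ON condition holds.
Matching on a.acct_id = b.acct_id.
Matched pairs: 7.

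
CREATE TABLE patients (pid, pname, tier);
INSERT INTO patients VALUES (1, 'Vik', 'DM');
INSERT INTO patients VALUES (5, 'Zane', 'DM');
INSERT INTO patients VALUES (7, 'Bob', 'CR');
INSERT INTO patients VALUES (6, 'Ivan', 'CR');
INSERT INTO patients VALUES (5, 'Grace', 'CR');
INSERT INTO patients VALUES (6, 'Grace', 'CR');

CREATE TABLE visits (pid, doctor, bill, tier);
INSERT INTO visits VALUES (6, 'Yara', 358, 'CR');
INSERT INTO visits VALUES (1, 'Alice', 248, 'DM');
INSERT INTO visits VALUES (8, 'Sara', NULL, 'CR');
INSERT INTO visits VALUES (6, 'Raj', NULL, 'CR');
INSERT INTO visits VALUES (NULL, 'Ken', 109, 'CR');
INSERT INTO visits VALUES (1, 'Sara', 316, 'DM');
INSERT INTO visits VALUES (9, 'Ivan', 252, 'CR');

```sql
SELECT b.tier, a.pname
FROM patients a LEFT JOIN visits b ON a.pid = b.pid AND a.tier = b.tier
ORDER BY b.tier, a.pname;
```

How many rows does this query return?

LEFT JOIN keeps every row from `patients`; unmatched rows get NULL for `visits`'s columns.
Matching on a.pid = b.pid AND a.tier = b.tier. A NULL in a compared column never satisfies the condition.
Matched pairs: 6; unmatched a rows kept: 3.
Total: 6 matched + 3 padded = 9 rows.

9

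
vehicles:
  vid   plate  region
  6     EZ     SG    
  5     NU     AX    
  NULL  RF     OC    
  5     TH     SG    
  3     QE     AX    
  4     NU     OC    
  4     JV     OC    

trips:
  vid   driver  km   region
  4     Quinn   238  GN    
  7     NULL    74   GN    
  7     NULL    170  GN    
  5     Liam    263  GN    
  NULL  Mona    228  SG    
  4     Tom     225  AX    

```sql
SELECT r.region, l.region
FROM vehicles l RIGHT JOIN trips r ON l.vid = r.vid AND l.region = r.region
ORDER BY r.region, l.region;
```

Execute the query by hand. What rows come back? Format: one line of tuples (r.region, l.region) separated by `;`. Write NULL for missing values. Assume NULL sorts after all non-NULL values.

(AX, NULL); (GN, NULL); (GN, NULL); (GN, NULL); (GN, NULL); (SG, NULL)

RIGHT JOIN keeps every row from `trips`; unmatched rows get NULL for `vehicles`'s columns.
Matching on l.vid = r.vid AND l.region = r.region. A NULL in a compared column never satisfies the condition.
- l row (vid=6, region=SG): no match.
- l row (vid=5, region=AX): no match.
- l row (vid=NULL, region=OC): no match.
- l row (vid=5, region=SG): no match.
- l row (vid=3, region=AX): no match.
- l row (vid=4, region=OC): no match.
- l row (vid=4, region=OC): no match.
- 6 row(s) from r found no l partner → padded with NULL.
After projecting and ordering:
r.region | l.region
AX | NULL
GN | NULL
GN | NULL
GN | NULL
GN | NULL
SG | NULL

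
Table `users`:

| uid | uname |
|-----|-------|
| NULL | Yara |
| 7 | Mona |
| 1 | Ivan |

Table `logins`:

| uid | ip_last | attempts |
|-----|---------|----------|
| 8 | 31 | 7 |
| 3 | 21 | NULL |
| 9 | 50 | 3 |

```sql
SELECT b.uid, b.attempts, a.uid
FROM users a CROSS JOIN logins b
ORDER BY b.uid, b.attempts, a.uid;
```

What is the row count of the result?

CROSS JOIN pairs every row of `users` with every row of `logins`: 3 × 3 = 9 rows.

9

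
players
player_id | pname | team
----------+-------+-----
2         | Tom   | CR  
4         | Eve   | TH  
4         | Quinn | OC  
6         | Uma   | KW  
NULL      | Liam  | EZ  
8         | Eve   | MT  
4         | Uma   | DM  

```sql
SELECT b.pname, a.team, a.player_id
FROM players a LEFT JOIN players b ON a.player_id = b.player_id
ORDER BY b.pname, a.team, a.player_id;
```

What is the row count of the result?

LEFT JOIN keeps every row from `players a`; unmatched rows get NULL for `players b`'s columns.
Matching on a.player_id = b.player_id. A NULL in a compared column never satisfies the condition.
Matched pairs: 12; unmatched a rows kept: 1.
Total: 12 matched + 1 padded = 13 rows.

13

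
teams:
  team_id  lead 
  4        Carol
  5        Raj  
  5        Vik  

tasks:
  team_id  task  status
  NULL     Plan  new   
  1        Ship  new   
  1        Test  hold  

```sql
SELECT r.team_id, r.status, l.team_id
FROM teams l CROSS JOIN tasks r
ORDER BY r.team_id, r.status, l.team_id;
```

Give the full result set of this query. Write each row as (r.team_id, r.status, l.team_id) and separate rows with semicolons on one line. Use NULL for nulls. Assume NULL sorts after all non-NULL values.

(1, hold, 4); (1, hold, 5); (1, hold, 5); (1, new, 4); (1, new, 5); (1, new, 5); (NULL, new, 4); (NULL, new, 5); (NULL, new, 5)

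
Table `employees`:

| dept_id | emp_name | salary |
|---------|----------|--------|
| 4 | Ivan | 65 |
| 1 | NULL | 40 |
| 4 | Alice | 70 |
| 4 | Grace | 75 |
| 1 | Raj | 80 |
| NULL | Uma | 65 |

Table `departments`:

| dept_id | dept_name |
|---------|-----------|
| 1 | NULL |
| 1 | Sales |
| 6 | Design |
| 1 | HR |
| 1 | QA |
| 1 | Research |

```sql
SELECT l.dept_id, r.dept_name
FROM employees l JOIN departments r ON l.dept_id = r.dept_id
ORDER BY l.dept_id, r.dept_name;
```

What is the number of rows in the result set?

INNER JOIN keeps only pairs where the ON condition holds.
Matching on l.dept_id = r.dept_id. A NULL in a compared column never satisfies the condition.
- l row (dept_id=4): no match → dropped.
- l row (dept_id=1): matches 5 r row(s) → 5 output row(s).
- l row (dept_id=4): no match → dropped.
- l row (dept_id=4): no match → dropped.
- l row (dept_id=1): matches 5 r row(s) → 5 output row(s).
- l row (dept_id=NULL): no match → dropped.
Total: 10 rows.

10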